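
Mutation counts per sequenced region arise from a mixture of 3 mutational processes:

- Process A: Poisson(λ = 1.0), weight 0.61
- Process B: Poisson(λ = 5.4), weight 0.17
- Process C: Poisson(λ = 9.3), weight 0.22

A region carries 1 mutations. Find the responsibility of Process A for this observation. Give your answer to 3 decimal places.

0.981

Apply Bayes' rule: the posterior for each component is proportional to its prior times its likelihood at x.
Component likelihoods at x = 1 mutations:
  p_A = e^(−1.0)·1.0^1/1! = 0.367879
  p_B = e^(−5.4)·5.4^1/1! = 0.0243895
  p_C = e^(−9.3)·9.3^1/1! = 0.000850245
Weight by the priors:
  P(Z=A)·p_A = 0.61 × 0.367879 = 0.224406
  P(Z=B)·p_B = 0.17 × 0.0243895 = 0.00414622
  P(Z=C)·p_C = 0.22 × 0.000850245 = 0.000187054
Denominator: 0.224406 + 0.00414622 + 0.000187054 = 0.22874
So the posterior for Process A is 0.224406 / 0.22874 ≈ 0.981.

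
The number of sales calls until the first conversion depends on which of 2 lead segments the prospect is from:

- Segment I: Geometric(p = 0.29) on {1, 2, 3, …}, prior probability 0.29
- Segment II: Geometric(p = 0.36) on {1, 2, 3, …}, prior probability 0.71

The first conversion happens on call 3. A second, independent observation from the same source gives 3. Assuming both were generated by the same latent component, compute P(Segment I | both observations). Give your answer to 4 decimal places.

0.2865

The responsibility of component k is P(Z=k) f_k(x) divided by Σ_j P(Z=j) f_j(x).
Since both observations come from the same component, the likelihood for component k is f_k(x₁)·f_k(x₂).
  f_I = [0.29·(1−0.29)^2 = 0.29·0.5041 = 0.146189] × [0.146189] = 0.0213712
  f_II = [0.36·(1−0.36)^2 = 0.36·0.4096 = 0.147456] × [0.147456] = 0.0217433
Unnormalised posteriors:
  P(Z=I)·f_I = 0.29 × 0.0213712 = 0.00619765
  P(Z=II)·f_II = 0.71 × 0.0217433 = 0.0154377
Normaliser: 0.00619765 + 0.0154377 = 0.0216354
P(Segment I | x) = 0.00619765 / 0.0216354 ≈ 0.2865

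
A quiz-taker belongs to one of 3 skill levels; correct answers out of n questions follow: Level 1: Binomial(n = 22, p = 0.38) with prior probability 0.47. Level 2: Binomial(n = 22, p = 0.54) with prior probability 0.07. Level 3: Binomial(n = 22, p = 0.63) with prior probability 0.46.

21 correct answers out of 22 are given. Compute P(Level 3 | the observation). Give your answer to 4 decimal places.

By Bayes' theorem, P(k | x) = P(Z=k) f_k(x) / Σ_j P(Z=j) f_j(x).
Evaluate each component's likelihood at the observed value:
  f_1 = 2.04301e-08
  f_2 = 2.42912e-05
  f_3 = 0.00049748
Prior × likelihood for each component:
  P(Z=1)·f_1 = 0.47 × 2.04301e-08 = 9.60213e-09
  P(Z=2)·f_2 = 0.07 × 2.42912e-05 = 1.70039e-06
  P(Z=3)·f_3 = 0.46 × 0.00049748 = 0.000228841
Evidence: 9.60213e-09 + 1.70039e-06 + 0.000228841 = 0.000230551
So the posterior for Level 3 is 0.000228841 / 0.000230551 ≈ 0.9926.

0.9926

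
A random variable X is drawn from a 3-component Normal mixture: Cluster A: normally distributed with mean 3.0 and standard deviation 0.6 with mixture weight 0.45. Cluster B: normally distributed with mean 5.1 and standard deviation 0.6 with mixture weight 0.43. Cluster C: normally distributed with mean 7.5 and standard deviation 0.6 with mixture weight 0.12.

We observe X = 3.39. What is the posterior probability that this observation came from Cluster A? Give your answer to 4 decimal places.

P(component k | x) = P(Z=k)·f_k(x) / marginal(x), where marginal(x) = Σ_j P(Z=j)·f_j(x).
Component likelihoods at x = 3.39:
  L_A = (1/(0.6·√(2π)))·exp(−(3.39−3.0)²/(2·0.6²)) = 0.664904·exp(-0.21125) = 0.538287
  L_B = (1/(0.6·√(2π)))·exp(−(3.39−5.1)²/(2·0.6²)) = 0.664904·exp(-4.06125) = 0.0114546
  L_C = (1/(0.6·√(2π)))·exp(−(3.39−7.5)²/(2·0.6²)) = 0.664904·exp(-23.46125) = 4.30197e-11
Multiply by the mixture weights:
  P(Z=A)·L_A = 0.45 × 0.538287 = 0.242229
  P(Z=B)·L_B = 0.43 × 0.0114546 = 0.00492548
  P(Z=C)·L_C = 0.12 × 4.30197e-11 = 5.16236e-12
Evidence: 0.242229 + 0.00492548 + 5.16236e-12 = 0.247155
P(Cluster A | 3.39) = 0.242229 / 0.247155 ≈ 0.9801

0.9801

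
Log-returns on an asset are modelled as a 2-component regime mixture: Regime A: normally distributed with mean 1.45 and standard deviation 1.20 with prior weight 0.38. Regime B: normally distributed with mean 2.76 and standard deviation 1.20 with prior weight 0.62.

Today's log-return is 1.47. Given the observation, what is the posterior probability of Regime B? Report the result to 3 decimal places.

0.478

P(component k | x) = P(Z=k)·f_k(x) / marginal(x), where marginal(x) = Σ_j P(Z=j)·f_j(x).
Evaluate each component's likelihood at the observed value:
  L_A = (1/(1.20·√(2π)))·exp(−(1.47−1.45)²/(2·1.20²)) = 0.332452·exp(-0.00014) = 0.332406
  L_B = (1/(1.20·√(2π)))·exp(−(1.47−2.76)²/(2·1.20²)) = 0.332452·exp(-0.57781) = 0.186547
Multiply by the mixture weights:
  P(Z=A)·L_A = 0.38 × 0.332406 = 0.126314
  P(Z=B)·L_B = 0.62 × 0.186547 = 0.115659
Denominator: 0.126314 + 0.115659 = 0.241973
Responsibility of Regime B: 0.115659 / 0.241973 ≈ 0.478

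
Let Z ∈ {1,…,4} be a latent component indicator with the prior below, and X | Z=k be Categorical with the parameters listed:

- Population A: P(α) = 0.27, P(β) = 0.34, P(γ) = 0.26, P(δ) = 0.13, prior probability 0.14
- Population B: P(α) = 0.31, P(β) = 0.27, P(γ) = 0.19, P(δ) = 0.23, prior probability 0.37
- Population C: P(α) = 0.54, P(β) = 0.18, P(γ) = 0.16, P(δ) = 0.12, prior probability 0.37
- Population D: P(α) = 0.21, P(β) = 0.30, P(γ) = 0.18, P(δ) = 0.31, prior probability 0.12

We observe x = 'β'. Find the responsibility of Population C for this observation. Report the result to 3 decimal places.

The responsibility of component k is w_k f_k(x) divided by Σ_j w_j f_j(x).
Component likelihoods at x = 'β':
  f_A = P(β | comp) = 0.34
  f_B = P(β | comp) = 0.27
  f_C = P(β | comp) = 0.18
  f_D = P(β | comp) = 0.30
Prior × likelihood for each component:
  w_A·f_A = 0.14 × 0.34 = 0.0476
  w_B·f_B = 0.37 × 0.27 = 0.0999
  w_C·f_C = 0.37 × 0.18 = 0.0666
  w_D·f_D = 0.12 × 0.3 = 0.036
Denominator: 0.0476 + 0.0999 + 0.0666 + 0.036 = 0.2501
So the posterior for Population C is 0.0666 / 0.2501 ≈ 0.266.

0.266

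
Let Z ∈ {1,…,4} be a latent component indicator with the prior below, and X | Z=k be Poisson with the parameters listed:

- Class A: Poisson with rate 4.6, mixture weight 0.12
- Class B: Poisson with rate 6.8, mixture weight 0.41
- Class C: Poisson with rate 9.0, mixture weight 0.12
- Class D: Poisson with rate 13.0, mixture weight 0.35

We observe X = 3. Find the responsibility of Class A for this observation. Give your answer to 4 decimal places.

0.4292

The responsibility of component k is π_k f_k(x) divided by Σ_j π_j f_j(x).
Evaluate each component's likelihood at the observed value:
  p_A = e^(−4.6)·4.6^3/3! = 0.163068
  p_B = e^(−6.8)·6.8^3/3! = 0.0583678
  p_C = e^(−9.0)·9.0^3/3! = 0.0149943
  p_D = e^(−13.0)·13.0^3/3! = 0.000827657
Unnormalised posteriors:
  π_A·p_A = 0.12 × 0.163068 = 0.0195681
  π_B·p_B = 0.41 × 0.0583678 = 0.0239308
  π_C·p_C = 0.12 × 0.0149943 = 0.00179931
  π_D·p_D = 0.35 × 0.000827657 = 0.00028968
Normaliser: 0.0195681 + 0.0239308 + 0.00179931 + 0.00028968 = 0.0455879
Responsibility of Class A: 0.0195681 / 0.0455879 ≈ 0.4292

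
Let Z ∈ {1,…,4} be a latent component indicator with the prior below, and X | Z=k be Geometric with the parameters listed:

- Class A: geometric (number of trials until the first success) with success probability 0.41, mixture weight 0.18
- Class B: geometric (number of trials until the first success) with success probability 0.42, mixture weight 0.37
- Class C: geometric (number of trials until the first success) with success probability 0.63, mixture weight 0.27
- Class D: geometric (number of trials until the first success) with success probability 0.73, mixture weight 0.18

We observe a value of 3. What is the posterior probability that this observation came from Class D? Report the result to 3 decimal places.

0.086

Apply Bayes' rule: the posterior for each component is proportional to its prior times its likelihood at x.
Geometric probabilities:
  L_A = 0.142721
  L_B = 0.141288
  L_C = 0.086247
  L_D = 0.053217
Prior × likelihood for each component:
  w_A·L_A = 0.18 × 0.142721 = 0.0256898
  w_B·L_B = 0.37 × 0.141288 = 0.0522766
  w_C·L_C = 0.27 × 0.086247 = 0.0232867
  w_D·L_D = 0.18 × 0.053217 = 0.00957906
Sum: 0.0256898 + 0.0522766 + 0.0232867 + 0.00957906 = 0.110832
P(Class D | the observation) ≈ 0.086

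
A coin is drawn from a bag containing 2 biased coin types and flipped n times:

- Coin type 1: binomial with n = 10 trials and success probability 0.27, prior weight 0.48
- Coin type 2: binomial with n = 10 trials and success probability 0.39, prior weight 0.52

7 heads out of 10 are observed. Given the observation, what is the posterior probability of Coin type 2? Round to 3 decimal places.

Posterior ∝ prior × likelihood, so P(k | x) ∝ π_k f_k(x); normalise over all components.
Component likelihoods at x = 7 heads out of 10:
  L_1 = C(10,7)·0.27^7·0.73^3 = 120·0.000104604·0.389017 = 0.00488311
  L_2 = C(10,7)·0.39^7·0.61^3 = 120·0.00137231·0.226981 = 0.0373786
Prior × likelihood for each component:
  π_1·L_1 = 0.48 × 0.00488311 = 0.00234389
  π_2·L_2 = 0.52 × 0.0373786 = 0.0194369
Normaliser: 0.00234389 + 0.0194369 = 0.0217808
P(Coin type 2 | 7 heads out of 10) ≈ 0.892

0.892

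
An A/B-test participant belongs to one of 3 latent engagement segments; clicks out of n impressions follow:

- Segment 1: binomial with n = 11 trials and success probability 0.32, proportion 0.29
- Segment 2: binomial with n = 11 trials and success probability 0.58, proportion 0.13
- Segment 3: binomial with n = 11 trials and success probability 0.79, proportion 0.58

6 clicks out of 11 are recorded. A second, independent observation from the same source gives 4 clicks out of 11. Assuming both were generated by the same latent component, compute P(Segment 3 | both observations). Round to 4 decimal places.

The responsibility of component k is P(Z=k) f_k(x) divided by Σ_j P(Z=j) f_j(x).
Since both observations come from the same component, the likelihood for component k is f_k(x₁)·f_k(x₂).
  L_1 = [C(11,6)·0.32^6·0.68^5 = 462·0.00107374·0.145393 = 0.0721251] × [0.232636] = 0.0167789
  L_2 = [C(11,6)·0.58^6·0.42^5 = 462·0.0380687·0.0130691 = 0.229856] × [0.0860936] = 0.0197892
  L_3 = [C(11,6)·0.79^6·0.21^5 = 462·0.243087·0.00040841 = 0.0458671] × [0.00231503] = 0.000106184
Prior × likelihood for each component:
  P(Z=1)·L_1 = 0.29 × 0.0167789 = 0.00486587
  P(Z=2)·L_2 = 0.13 × 0.0197892 = 0.00257259
  P(Z=3)·L_3 = 0.58 × 0.000106184 = 6.15866e-05
Marginal: 0.00486587 + 0.00257259 + 6.15866e-05 = 0.00750005
Responsibility of Segment 3: 6.15866e-05 / 0.00750005 ≈ 0.0082

0.0082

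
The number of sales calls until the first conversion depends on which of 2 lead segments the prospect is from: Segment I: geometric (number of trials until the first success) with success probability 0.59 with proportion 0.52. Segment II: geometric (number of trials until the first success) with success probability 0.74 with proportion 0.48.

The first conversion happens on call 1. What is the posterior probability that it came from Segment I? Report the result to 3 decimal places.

0.463

The responsibility of component k is w_k f_k(x) divided by Σ_j w_j f_j(x).
Component likelihoods at x = 1:
  p_I = 0.59
  p_II = 0.74
Weight by the priors:
  w_I·p_I = 0.52 × 0.59 = 0.3068
  w_II·p_II = 0.48 × 0.74 = 0.3552
Normaliser: 0.3068 + 0.3552 = 0.662
P(Segment I | x) ≈ 0.463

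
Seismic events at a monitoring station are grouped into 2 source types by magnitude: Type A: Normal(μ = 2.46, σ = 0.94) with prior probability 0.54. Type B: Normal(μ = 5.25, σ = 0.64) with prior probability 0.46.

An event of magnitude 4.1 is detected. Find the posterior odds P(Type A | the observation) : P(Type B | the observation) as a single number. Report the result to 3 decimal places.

0.877

Only the two components matter; the odds are (π_i f_i(x)) / (π_j f_j(x)).
Component likelihoods at x = 4.1:
  f_A = (1/(0.94·√(2π)))·exp(−(4.1−2.46)²/(2·0.94²)) = 0.424407·exp(-1.52196) = 0.0926414
  f_B = (1/(0.64·√(2π)))·exp(−(4.1−5.25)²/(2·0.64²)) = 0.623347·exp(-1.61438) = 0.124055
0.0500264 / 0.0570652 ≈ 0.877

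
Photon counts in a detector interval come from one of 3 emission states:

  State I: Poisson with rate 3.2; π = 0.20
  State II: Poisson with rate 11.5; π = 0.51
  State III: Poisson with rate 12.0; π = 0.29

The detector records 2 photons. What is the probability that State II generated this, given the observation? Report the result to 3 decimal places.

Posterior ∝ prior × likelihood, so P(k | x) ∝ π_k f_k(x); normalise over all components.
Poisson probabilities:
  p_I = e^(−3.2)·3.2^2/2! = 0.208702
  p_II = e^(−11.5)·11.5^2/2! = 0.000669852
  p_III = e^(−12.0)·12.0^2/2! = 0.000442383
Multiply by the mixture weights:
  π_I·p_I = 0.20 × 0.208702 = 0.0417405
  π_II·p_II = 0.51 × 0.000669852 = 0.000341625
  π_III·p_III = 0.29 × 0.000442383 = 0.000128291
Marginal: 0.0417405 + 0.000341625 + 0.000128291 = 0.0422104
P(State II | data) = 0.000341625 / 0.0422104 ≈ 0.008

0.008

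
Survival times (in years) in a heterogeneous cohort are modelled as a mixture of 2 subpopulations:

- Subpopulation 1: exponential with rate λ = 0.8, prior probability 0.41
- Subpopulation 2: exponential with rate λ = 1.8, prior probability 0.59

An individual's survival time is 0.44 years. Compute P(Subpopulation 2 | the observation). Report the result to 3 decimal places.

0.676

The responsibility of component k is w_k f_k(x) divided by Σ_j w_j f_j(x).
Evaluate each component's likelihood at the observed value:
  f_1 = 0.8·e^(−0.8·0.44) = 0.8·e^(−0.3520) = 0.562624
  f_2 = 1.8·e^(−1.8·0.44) = 1.8·e^(−0.7920) = 0.815288
Multiply by the mixture weights:
  w_1·f_1 = 0.41 × 0.562624 = 0.230676
  w_2·f_2 = 0.59 × 0.815288 = 0.48102
Denominator: 0.230676 + 0.48102 = 0.711696
So the posterior for Subpopulation 2 is 0.48102 / 0.711696 ≈ 0.676.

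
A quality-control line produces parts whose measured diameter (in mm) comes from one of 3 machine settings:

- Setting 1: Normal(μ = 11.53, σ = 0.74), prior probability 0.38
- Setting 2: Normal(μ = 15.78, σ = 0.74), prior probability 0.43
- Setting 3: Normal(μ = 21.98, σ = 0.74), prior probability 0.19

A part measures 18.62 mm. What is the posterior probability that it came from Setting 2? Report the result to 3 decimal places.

0.977

The responsibility of component k is w_k f_k(x) divided by Σ_j w_j f_j(x).
Component likelihoods at x = 18.62 mm:
  L_1 = (1/(0.74·√(2π)))·exp(−(18.62−11.53)²/(2·0.74²)) = 0.539111·exp(-45.89856) = 6.28331e-21
  L_2 = (1/(0.74·√(2π)))·exp(−(18.62−15.78)²/(2·0.74²)) = 0.539111·exp(-7.36450) = 0.000341442
  L_3 = (1/(0.74·√(2π)))·exp(−(18.62−21.98)²/(2·0.74²)) = 0.539111·exp(-10.30825) = 1.79829e-05
Prior × likelihood for each component:
  w_1·L_1 = 0.38 × 6.28331e-21 = 2.38766e-21
  w_2·L_2 = 0.43 × 0.000341442 = 0.00014682
  w_3·L_3 = 0.19 × 1.79829e-05 = 3.41676e-06
Sum: 2.38766e-21 + 0.00014682 + 3.41676e-06 = 0.000150237
So the posterior for Setting 2 is 0.00014682 / 0.000150237 ≈ 0.977.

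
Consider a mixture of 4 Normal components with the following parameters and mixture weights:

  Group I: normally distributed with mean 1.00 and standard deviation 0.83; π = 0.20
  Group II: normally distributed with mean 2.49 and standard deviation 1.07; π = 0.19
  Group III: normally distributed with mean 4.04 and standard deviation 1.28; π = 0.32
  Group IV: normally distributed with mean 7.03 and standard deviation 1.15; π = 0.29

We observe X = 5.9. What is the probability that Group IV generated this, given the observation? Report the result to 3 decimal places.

P(component k | x) = w_k·f_k(x) / marginal(x), where marginal(x) = Σ_j w_j·f_j(x).
Component likelihoods at x = 5.9:
  f_I = (1/(0.83·√(2π)))·exp(−(5.9−1.00)²/(2·0.83²)) = 0.480653·exp(-17.42633) = 1.29919e-08
  f_II = (1/(1.07·√(2π)))·exp(−(5.9−2.49)²/(2·1.07²)) = 0.372843·exp(-5.07822) = 0.00232319
  f_III = (1/(1.28·√(2π)))·exp(−(5.9−4.04)²/(2·1.28²)) = 0.311674·exp(-1.05579) = 0.108437
  f_IV = (1/(1.15·√(2π)))·exp(−(5.9−7.03)²/(2·1.15²)) = 0.346906·exp(-0.48276) = 0.214068
Multiply by the mixture weights:
  w_I·f_I = 0.20 × 1.29919e-08 = 2.59838e-09
  w_II·f_II = 0.19 × 0.00232319 = 0.000441406
  w_III·f_III = 0.32 × 0.108437 = 0.0346999
  w_IV·f_IV = 0.29 × 0.214068 = 0.0620798
Sum: 2.59838e-09 + 0.000441406 + 0.0346999 + 0.0620798 = 0.0972211
So the posterior for Group IV is 0.0620798 / 0.0972211 ≈ 0.639.

0.639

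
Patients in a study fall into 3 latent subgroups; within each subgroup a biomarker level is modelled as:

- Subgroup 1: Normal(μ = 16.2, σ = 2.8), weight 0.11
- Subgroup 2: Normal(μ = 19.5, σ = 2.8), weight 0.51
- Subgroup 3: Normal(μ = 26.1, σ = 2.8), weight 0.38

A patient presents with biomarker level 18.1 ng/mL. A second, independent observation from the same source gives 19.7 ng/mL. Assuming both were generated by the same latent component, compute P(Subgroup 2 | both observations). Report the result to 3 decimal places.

By Bayes' theorem, P(k | x) = π_k f_k(x) / Σ_j π_j f_j(x).
Since both observations come from the same component, the likelihood for component k is f_k(x₁)·f_k(x₂).
  f_1 = [0.113179] × [0.0652318] = 0.00738285
  f_2 = [0.125738] × [0.142116] = 0.0178694
  f_3 = [0.00240504] × [0.0104537] = 2.51414e-05
Prior × likelihood for each component:
  π_1·f_1 = 0.11 × 0.00738285 = 0.000812114
  π_2·f_2 = 0.51 × 0.0178694 = 0.00911338
  π_3·f_3 = 0.38 × 2.51414e-05 = 9.55374e-06
Sum: 0.000812114 + 0.00911338 + 9.55374e-06 = 0.00993505
So the posterior for Subgroup 2 is 0.00911338 / 0.00993505 ≈ 0.917.

0.917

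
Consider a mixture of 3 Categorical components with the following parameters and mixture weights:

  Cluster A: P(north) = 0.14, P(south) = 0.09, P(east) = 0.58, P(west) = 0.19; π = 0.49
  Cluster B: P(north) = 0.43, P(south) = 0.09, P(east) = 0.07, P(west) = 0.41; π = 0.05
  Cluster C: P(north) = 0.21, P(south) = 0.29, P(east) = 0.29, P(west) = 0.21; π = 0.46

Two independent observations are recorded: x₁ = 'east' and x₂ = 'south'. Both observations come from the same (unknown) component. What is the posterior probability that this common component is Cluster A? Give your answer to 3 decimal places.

P(component k | x) = π_k·f_k(x) / marginal(x), where marginal(x) = Σ_j π_j·f_j(x).
Since both observations come from the same component, the likelihood for component k is f_k(x₁)·f_k(x₂).
  f_A = [0.58] × [0.09] = 0.0522
  f_B = [0.07] × [0.09] = 0.0063
  f_C = [0.29] × [0.29] = 0.0841
Multiply by the mixture weights:
  π_A·f_A = 0.49 × 0.0522 = 0.025578
  π_B·f_B = 0.05 × 0.0063 = 0.000315
  π_C·f_C = 0.46 × 0.0841 = 0.038686
Denominator: 0.025578 + 0.000315 + 0.038686 = 0.064579
P(Cluster A | x₁,x₂) = 0.025578 / 0.064579 ≈ 0.396

0.396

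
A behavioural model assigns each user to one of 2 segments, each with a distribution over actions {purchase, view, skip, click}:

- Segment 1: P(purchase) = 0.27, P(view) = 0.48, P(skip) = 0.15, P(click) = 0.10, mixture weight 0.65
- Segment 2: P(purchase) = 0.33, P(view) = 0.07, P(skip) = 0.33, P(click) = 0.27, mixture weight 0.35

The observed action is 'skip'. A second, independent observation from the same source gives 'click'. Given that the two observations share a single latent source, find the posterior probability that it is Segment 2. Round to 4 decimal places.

By Bayes' theorem, P(k | x) = w_k f_k(x) / Σ_j w_j f_j(x).
Since both observations come from the same component, the likelihood for component k is f_k(x₁)·f_k(x₂).
  p_1 = [0.15] × [0.1] = 0.015
  p_2 = [0.33] × [0.27] = 0.0891
Multiply by the mixture weights:
  w_1·p_1 = 0.65 × 0.015 = 0.00975
  w_2·p_2 = 0.35 × 0.0891 = 0.031185
Marginal: 0.00975 + 0.031185 = 0.040935
Responsibility of Segment 2: 0.031185 / 0.040935 ≈ 0.7618

0.7618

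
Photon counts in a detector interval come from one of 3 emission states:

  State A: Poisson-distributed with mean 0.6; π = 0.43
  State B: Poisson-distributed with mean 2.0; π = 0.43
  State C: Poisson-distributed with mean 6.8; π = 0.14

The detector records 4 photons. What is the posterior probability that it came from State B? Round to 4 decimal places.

0.7190

By Bayes' theorem, P(k | x) = P(Z=k) f_k(x) / Σ_j P(Z=j) f_j(x).
Component likelihoods at x = 4 photons:
  p_A = 0.00296358
  p_B = 0.0902235
  p_C = 0.0992252
Unnormalised posteriors:
  P(Z=A)·p_A = 0.43 × 0.00296358 = 0.00127434
  P(Z=B)·p_B = 0.43 × 0.0902235 = 0.0387961
  P(Z=C)·p_C = 0.14 × 0.0992252 = 0.0138915
Sum: 0.00127434 + 0.0387961 + 0.0138915 = 0.053962
Responsibility of State B: 0.0387961 / 0.053962 ≈ 0.7190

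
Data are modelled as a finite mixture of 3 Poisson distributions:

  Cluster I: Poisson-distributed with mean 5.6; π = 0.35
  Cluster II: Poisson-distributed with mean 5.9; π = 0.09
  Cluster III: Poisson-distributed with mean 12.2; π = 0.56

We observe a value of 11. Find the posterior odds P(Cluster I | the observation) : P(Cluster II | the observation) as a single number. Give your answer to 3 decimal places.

2.957

Only the two components matter; the odds are (w_i f_i(x)) / (w_j f_j(x)).
Component likelihoods at x = 11:
  f_I = e^(−5.6)·5.6^11/11! = 0.0157349
  f_II = e^(−5.9)·5.9^11/11! = 0.0206956
  f_III = e^(−12.2)·12.2^11/11! = 0.112308
Odds = (0.35/0.09) × (0.0157349/0.0206956) = 3.88889 × 0.760299 ≈ 2.957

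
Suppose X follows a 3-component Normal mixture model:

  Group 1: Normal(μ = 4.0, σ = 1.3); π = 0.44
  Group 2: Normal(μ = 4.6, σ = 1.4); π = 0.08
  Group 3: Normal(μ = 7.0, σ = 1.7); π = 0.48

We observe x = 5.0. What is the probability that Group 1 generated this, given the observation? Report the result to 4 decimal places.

Posterior ∝ prior × likelihood, so P(k | x) ∝ w_k f_k(x); normalise over all components.
Component likelihoods at x = 5.0:
  p_1 = 0.228285
  p_2 = 0.273562
  p_3 = 0.117466
Weight by the priors:
  w_1·p_1 = 0.44 × 0.228285 = 0.100445
  w_2·p_2 = 0.08 × 0.273562 = 0.021885
  w_3·p_3 = 0.48 × 0.117466 = 0.0563836
Evidence: 0.100445 + 0.021885 + 0.0563836 = 0.178714
Responsibility of Group 1: 0.100445 / 0.178714 ≈ 0.5620

0.5620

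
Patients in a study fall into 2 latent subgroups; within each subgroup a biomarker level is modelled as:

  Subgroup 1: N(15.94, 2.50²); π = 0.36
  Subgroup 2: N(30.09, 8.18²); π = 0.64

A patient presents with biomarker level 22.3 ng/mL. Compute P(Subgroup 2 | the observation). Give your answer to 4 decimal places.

P(component k | x) = w_k·f_k(x) / marginal(x), where marginal(x) = Σ_j w_j·f_j(x).
Evaluate each component's likelihood at the observed value:
  f_1 = 0.0062749
  f_2 = 0.03099
Weight by the priors:
  w_1·f_1 = 0.36 × 0.0062749 = 0.00225897
  w_2·f_2 = 0.64 × 0.03099 = 0.0198336
Marginal: 0.00225897 + 0.0198336 = 0.0220926
Responsibility of Subgroup 2: 0.0198336 / 0.0220926 ≈ 0.8978

0.8978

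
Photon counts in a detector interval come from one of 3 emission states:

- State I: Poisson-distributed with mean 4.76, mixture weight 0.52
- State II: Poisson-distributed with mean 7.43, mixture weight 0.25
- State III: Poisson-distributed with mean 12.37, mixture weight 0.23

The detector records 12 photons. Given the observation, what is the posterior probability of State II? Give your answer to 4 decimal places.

0.2422

The responsibility of component k is P(Z=k) f_k(x) divided by Σ_j P(Z=j) f_j(x).
Poisson probabilities:
  f_I = e^(−4.76)·4.76^12/12! = 0.00241938
  f_II = e^(−7.43)·7.43^12/12! = 0.0350526
  f_III = e^(−12.37)·12.37^12/12! = 0.11373
Unnormalised posteriors:
  P(Z=I)·f_I = 0.52 × 0.00241938 = 0.00125808
  P(Z=II)·f_II = 0.25 × 0.0350526 = 0.00876316
  P(Z=III)·f_III = 0.23 × 0.11373 = 0.026158
Normaliser: 0.00125808 + 0.00876316 + 0.026158 = 0.0361792
Responsibility of State II: 0.00876316 / 0.0361792 ≈ 0.2422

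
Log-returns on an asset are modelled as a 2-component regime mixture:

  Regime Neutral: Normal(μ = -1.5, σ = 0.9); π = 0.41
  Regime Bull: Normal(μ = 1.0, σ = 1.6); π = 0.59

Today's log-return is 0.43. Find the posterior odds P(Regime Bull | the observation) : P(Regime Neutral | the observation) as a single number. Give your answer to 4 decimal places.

The posterior odds equal the prior odds times the likelihood ratio: (π_i/π_j)·(f_i(x)/f_j(x)).
Component likelihoods at x = 0.43:
  p_Neutral = (1/(0.9·√(2π)))·exp(−(0.43−-1.5)²/(2·0.9²)) = 0.443269·exp(-2.29932) = 0.0444718
  p_Bull = (1/(1.6·√(2π)))·exp(−(0.43−1.0)²/(2·1.6²)) = 0.249339·exp(-0.06346) = 0.234008
0.138065 / 0.0182335 ≈ 7.5721

7.5721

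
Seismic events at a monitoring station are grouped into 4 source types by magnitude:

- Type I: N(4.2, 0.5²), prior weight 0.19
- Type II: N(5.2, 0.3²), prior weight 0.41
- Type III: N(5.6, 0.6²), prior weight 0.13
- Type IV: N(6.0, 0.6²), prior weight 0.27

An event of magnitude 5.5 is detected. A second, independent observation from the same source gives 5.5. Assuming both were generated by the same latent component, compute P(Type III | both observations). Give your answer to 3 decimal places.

Apply Bayes' rule: the posterior for each component is proportional to its prior times its likelihood at x.
Since both observations come from the same component, the likelihood for component k is f_k(x₁)·f_k(x₂).
  L_I = [0.0271659] × [0.0271659] = 0.000737988
  L_II = [0.806569] × [0.806569] = 0.650554
  L_III = [0.655733] × [0.655733] = 0.429986
  L_IV = [0.469853] × [0.469853] = 0.220762
Weight by the priors:
  π_I·L_I = 0.19 × 0.000737988 = 0.000140218
  π_II·L_II = 0.41 × 0.650554 = 0.266727
  π_III·L_III = 0.13 × 0.429986 = 0.0558981
  π_IV·L_IV = 0.27 × 0.220762 = 0.0596057
Marginal: 0.000140218 + 0.266727 + 0.0558981 + 0.0596057 = 0.382371
Responsibility of Type III: 0.0558981 / 0.382371 ≈ 0.146

0.146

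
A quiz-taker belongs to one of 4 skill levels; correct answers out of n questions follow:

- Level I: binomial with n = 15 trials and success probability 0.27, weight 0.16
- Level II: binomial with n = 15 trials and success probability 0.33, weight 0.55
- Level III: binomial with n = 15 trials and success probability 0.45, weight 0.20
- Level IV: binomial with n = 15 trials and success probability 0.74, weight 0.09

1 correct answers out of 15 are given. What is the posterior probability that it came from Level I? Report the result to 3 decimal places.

The responsibility of component k is P(Z=k) f_k(x) divided by Σ_j P(Z=j) f_j(x).
Component likelihoods at x = 1 correct answers out of 15:
  f_I = 0.0494282
  f_II = 0.0181825
  f_III = 0.00156452
  f_IV = 7.16061e-08
Multiply by the mixture weights:
  P(Z=I)·f_I = 0.16 × 0.0494282 = 0.00790852
  P(Z=II)·f_II = 0.55 × 0.0181825 = 0.0100003
  P(Z=III)·f_III = 0.20 × 0.00156452 = 0.000312904
  P(Z=IV)·f_IV = 0.09 × 7.16061e-08 = 6.44455e-09
Normaliser: 0.00790852 + 0.0100003 + 0.000312904 + 6.44455e-09 = 0.0182218
P(Level I | 1 correct answers out of 15) = 0.00790852 / 0.0182218 ≈ 0.434

0.434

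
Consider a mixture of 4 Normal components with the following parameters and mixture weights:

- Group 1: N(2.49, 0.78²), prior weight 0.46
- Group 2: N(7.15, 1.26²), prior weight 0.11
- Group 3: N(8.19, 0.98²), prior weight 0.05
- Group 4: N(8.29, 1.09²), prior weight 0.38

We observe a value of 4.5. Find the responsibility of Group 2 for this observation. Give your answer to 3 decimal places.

Posterior ∝ prior × likelihood, so P(k | x) ∝ π_k f_k(x); normalise over all components.
Normal densities:
  p_1 = (1/(0.78·√(2π)))·exp(−(4.5−2.49)²/(2·0.78²)) = 0.511464·exp(-3.32027) = 0.018486
  p_2 = (1/(1.26·√(2π)))·exp(−(4.5−7.15)²/(2·1.26²)) = 0.316621·exp(-2.21167) = 0.0346755
  p_3 = (1/(0.98·√(2π)))·exp(−(4.5−8.19)²/(2·0.98²)) = 0.407084·exp(-7.08877) = 0.000339682
  p_4 = (1/(1.09·√(2π)))·exp(−(4.5−8.29)²/(2·1.09²)) = 0.366002·exp(-6.04499) = 0.000867319
Unnormalised posteriors:
  π_1·p_1 = 0.46 × 0.018486 = 0.00850354
  π_2·p_2 = 0.11 × 0.0346755 = 0.0038143
  π_3·p_3 = 0.05 × 0.000339682 = 1.69841e-05
  π_4·p_4 = 0.38 × 0.000867319 = 0.000329581
Normaliser: 0.00850354 + 0.0038143 + 1.69841e-05 + 0.000329581 = 0.0126644
P(Group 2 | 4.5) = 0.0038143 / 0.0126644 ≈ 0.301

0.301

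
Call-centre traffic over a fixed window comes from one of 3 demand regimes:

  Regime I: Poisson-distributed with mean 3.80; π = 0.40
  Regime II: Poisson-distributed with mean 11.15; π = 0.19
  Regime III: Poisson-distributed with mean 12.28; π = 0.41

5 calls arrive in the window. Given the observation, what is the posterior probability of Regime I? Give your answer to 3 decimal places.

Posterior ∝ prior × likelihood, so P(k | x) ∝ π_k f_k(x); normalise over all components.
Component likelihoods at x = 5 calls:
  L_I = 0.147713
  L_II = 0.0206447
  L_III = 0.0108062
Weight by the priors:
  π_I·L_I = 0.40 × 0.147713 = 0.0590851
  π_II·L_II = 0.19 × 0.0206447 = 0.0039225
  π_III·L_III = 0.41 × 0.0108062 = 0.00443056
Sum: 0.0590851 + 0.0039225 + 0.00443056 = 0.0674381
P(Regime I | 5 calls) = 0.0590851 / 0.0674381 ≈ 0.876

0.876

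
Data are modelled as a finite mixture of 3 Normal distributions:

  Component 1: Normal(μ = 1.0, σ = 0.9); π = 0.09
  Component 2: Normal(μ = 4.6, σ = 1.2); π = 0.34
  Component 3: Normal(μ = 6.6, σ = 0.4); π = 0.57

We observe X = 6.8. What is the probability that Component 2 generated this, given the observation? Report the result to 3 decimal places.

0.040

The responsibility of component k is π_k f_k(x) divided by Σ_j π_j f_j(x).
Normal densities:
  f_1 = 4.24967e-10
  f_2 = 0.061926
  f_3 = 0.880163
Multiply by the mixture weights:
  π_1·f_1 = 0.09 × 4.24967e-10 = 3.8247e-11
  π_2·f_2 = 0.34 × 0.061926 = 0.0210548
  π_3·f_3 = 0.57 × 0.880163 = 0.501693
Denominator: 3.8247e-11 + 0.0210548 + 0.501693 = 0.522748
Responsibility of Component 2: 0.0210548 / 0.522748 ≈ 0.040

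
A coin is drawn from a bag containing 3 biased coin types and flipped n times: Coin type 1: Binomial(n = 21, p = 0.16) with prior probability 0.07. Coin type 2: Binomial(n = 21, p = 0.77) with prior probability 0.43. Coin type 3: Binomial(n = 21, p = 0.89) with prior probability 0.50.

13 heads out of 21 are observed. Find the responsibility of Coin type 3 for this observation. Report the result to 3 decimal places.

The responsibility of component k is P(Z=k) f_k(x) divided by Σ_j P(Z=j) f_j(x).
Evaluate each component's likelihood at the observed value:
  f_1 = 2.27163e-06
  f_2 = 0.0533022
  f_3 = 0.000958859
Unnormalised posteriors:
  P(Z=1)·f_1 = 0.07 × 2.27163e-06 = 1.59014e-07
  P(Z=2)·f_2 = 0.43 × 0.0533022 = 0.0229199
  P(Z=3)·f_3 = 0.50 × 0.000958859 = 0.000479429
Marginal: 1.59014e-07 + 0.0229199 + 0.000479429 = 0.0233995
Responsibility of Coin type 3: 0.000479429 / 0.0233995 ≈ 0.020

0.020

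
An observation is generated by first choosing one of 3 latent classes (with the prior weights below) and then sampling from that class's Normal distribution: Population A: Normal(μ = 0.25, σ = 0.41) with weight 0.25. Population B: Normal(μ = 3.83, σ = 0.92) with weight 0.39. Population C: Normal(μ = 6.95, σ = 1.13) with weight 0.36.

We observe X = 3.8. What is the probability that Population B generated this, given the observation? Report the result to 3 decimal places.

P(component k | x) = P(Z=k)·f_k(x) / marginal(x), where marginal(x) = Σ_j P(Z=j)·f_j(x).
Normal densities:
  L_A = (1/(0.41·√(2π)))·exp(−(3.8−0.25)²/(2·0.41²)) = 0.973030·exp(-37.48513) = 5.11143e-17
  L_B = (1/(0.92·√(2π)))·exp(−(3.8−3.83)²/(2·0.92²)) = 0.433633·exp(-0.00053) = 0.433402
  L_C = (1/(1.13·√(2π)))·exp(−(3.8−6.95)²/(2·1.13²)) = 0.353046·exp(-3.88539) = 0.00725153
Weight by the priors:
  P(Z=A)·L_A = 0.25 × 5.11143e-17 = 1.27786e-17
  P(Z=B)·L_B = 0.39 × 0.433402 = 0.169027
  P(Z=C)·L_C = 0.36 × 0.00725153 = 0.00261055
Normaliser: 1.27786e-17 + 0.169027 + 0.00261055 = 0.171637
P(Population B | data) ≈ 0.985

0.985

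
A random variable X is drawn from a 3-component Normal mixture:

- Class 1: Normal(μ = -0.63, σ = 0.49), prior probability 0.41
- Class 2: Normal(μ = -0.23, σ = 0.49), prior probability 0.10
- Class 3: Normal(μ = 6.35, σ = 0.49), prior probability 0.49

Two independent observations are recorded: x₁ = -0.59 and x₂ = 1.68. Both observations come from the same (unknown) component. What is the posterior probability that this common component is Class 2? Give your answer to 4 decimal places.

0.8627

Posterior ∝ prior × likelihood, so P(k | x) ∝ π_k f_k(x); normalise over all components.
Since both observations come from the same component, the likelihood for component k is f_k(x₁)·f_k(x₂).
  p_1 = [(1/(0.49·√(2π)))·exp(−(-0.59−-0.63)²/(2·0.49²)) = 0.814168·exp(-0.00333) = 0.81146] × [1.21542e-05] = 9.86267e-06
  p_2 = [(1/(0.49·√(2π)))·exp(−(-0.59−-0.23)²/(2·0.49²)) = 0.814168·exp(-0.26989) = 0.621589] × [0.000408658] = 0.000254017
  p_3 = [(1/(0.49·√(2π)))·exp(−(-0.59−6.35)²/(2·0.49²)) = 0.814168·exp(-100.29904) = 2.24592e-44] × [1.53699e-20] = 3.45196e-64
Unnormalised posteriors:
  π_1·p_1 = 0.41 × 9.86267e-06 = 4.04369e-06
  π_2·p_2 = 0.10 × 0.000254017 = 2.54017e-05
  π_3·p_3 = 0.49 × 3.45196e-64 = 1.69146e-64
Marginal: 4.04369e-06 + 2.54017e-05 + 1.69146e-64 = 2.94454e-05
P(Class 2 | x₁,x₂) = 2.54017e-05 / 2.94454e-05 ≈ 0.8627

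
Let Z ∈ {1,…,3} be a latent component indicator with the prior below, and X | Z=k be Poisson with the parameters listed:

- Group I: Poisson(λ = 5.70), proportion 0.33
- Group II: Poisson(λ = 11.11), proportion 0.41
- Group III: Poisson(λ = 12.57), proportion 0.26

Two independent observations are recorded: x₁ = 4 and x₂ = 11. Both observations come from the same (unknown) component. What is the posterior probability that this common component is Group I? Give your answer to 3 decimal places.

By Bayes' theorem, P(k | x) = w_k f_k(x) / Σ_j w_j f_j(x).
Since both observations come from the same component, the likelihood for component k is f_k(x₁)·f_k(x₂).
  f_I = [e^(−5.70)·5.70^4/4! = 0.147167] × [0.0172977] = 0.00254565
  f_II = [e^(−11.11)·11.11^4/4! = 0.00949802] × [0.119313] = 0.00113324
  f_III = [e^(−12.57)·12.57^4/4! = 0.0036145] × [0.107758] = 0.000389492
Unnormalised posteriors:
  w_I·f_I = 0.33 × 0.00254565 = 0.000840065
  w_II·f_II = 0.41 × 0.00113324 = 0.000464627
  w_III·f_III = 0.26 × 0.000389492 = 0.000101268
Normaliser: 0.000840065 + 0.000464627 + 0.000101268 = 0.00140596
So the posterior for Group I is 0.000840065 / 0.00140596 ≈ 0.598.

0.598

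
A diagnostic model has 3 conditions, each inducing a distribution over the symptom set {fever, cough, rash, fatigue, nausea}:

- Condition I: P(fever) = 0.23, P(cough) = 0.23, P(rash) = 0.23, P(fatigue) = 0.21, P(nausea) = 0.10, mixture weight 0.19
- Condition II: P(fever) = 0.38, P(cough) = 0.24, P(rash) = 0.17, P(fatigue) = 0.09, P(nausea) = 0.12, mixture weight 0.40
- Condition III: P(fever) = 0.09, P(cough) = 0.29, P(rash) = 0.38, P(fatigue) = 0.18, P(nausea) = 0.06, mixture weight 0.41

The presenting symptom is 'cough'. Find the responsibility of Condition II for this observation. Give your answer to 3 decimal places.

P(component k | x) = π_k·f_k(x) / marginal(x), where marginal(x) = Σ_j π_j·f_j(x).
Component likelihoods at x = 'cough':
  L_I = P(cough | comp) = 0.23
  L_II = P(cough | comp) = 0.24
  L_III = P(cough | comp) = 0.29
Prior × likelihood for each component:
  π_I·L_I = 0.19 × 0.23 = 0.0437
  π_II·L_II = 0.40 × 0.24 = 0.096
  π_III·L_III = 0.41 × 0.29 = 0.1189
Denominator: 0.0437 + 0.096 + 0.1189 = 0.2586
Responsibility of Condition II: 0.096 / 0.2586 ≈ 0.371

0.371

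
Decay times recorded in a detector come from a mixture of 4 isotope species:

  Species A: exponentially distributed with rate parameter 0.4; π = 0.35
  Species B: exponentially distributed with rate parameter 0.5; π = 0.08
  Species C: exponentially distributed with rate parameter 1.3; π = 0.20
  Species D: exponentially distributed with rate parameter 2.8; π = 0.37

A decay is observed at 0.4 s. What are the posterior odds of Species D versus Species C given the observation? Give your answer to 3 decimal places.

2.187

The posterior odds equal the prior odds times the likelihood ratio: (π_i/π_j)·(f_i(x)/f_j(x)).
Evaluate each component's likelihood at the observed value:
  L_A = 0.4·e^(−0.4·0.4) = 0.4·e^(−0.1600) = 0.340858
  L_B = 0.5·e^(−0.5·0.4) = 0.5·e^(−0.2000) = 0.409365
  L_C = 1.3·e^(−1.3·0.4) = 1.3·e^(−0.5200) = 0.772877
  L_D = 2.8·e^(−2.8·0.4) = 2.8·e^(−1.1200) = 0.913583
Odds = (0.37/0.20) × (0.913583/0.772877) = 1.85 × 1.18206 ≈ 2.187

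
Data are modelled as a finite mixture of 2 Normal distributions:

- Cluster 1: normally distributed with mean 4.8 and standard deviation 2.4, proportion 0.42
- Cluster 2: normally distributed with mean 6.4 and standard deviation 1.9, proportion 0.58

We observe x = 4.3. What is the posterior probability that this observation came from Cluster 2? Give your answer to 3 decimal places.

0.492

P(component k | x) = P(Z=k)·f_k(x) / marginal(x), where marginal(x) = Σ_j P(Z=j)·f_j(x).
Evaluate each component's likelihood at the observed value:
  p_1 = 0.162657
  p_2 = 0.113996
Multiply by the mixture weights:
  P(Z=1)·p_1 = 0.42 × 0.162657 = 0.0683161
  P(Z=2)·p_2 = 0.58 × 0.113996 = 0.0661174
Sum: 0.0683161 + 0.0661174 = 0.134434
P(Cluster 2 | data) ≈ 0.492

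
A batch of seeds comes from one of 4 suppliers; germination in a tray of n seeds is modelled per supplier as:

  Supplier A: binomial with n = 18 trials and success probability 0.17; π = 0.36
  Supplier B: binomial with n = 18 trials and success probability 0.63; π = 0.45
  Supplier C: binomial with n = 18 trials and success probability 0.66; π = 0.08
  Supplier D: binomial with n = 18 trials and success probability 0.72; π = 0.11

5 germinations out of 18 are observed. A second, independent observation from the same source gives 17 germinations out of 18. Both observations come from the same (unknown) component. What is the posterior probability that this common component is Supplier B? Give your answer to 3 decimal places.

0.803

Posterior ∝ prior × likelihood, so P(k | x) ∝ π_k f_k(x); normalise over all components.
Since both observations come from the same component, the likelihood for component k is f_k(x₁)·f_k(x₂).
  L_A = [0.107929] × [1.2359e-12] = 1.33389e-13
  L_B = [0.00207112] × [0.00258383] = 5.35141e-06
  L_C = [0.000870613] × [0.00523598] = 4.55851e-06
  L_D = [0.000107794] × [0.0189271] = 2.04023e-06
Multiply by the mixture weights:
  π_A·L_A = 0.36 × 1.33389e-13 = 4.80202e-14
  π_B·L_B = 0.45 × 5.35141e-06 = 2.40813e-06
  π_C·L_C = 0.08 × 4.55851e-06 = 3.64681e-07
  π_D·L_D = 0.11 × 2.04023e-06 = 2.24425e-07
Evidence: 4.80202e-14 + 2.40813e-06 + 3.64681e-07 + 2.24425e-07 = 2.99724e-06
P(Supplier B | x) ≈ 0.803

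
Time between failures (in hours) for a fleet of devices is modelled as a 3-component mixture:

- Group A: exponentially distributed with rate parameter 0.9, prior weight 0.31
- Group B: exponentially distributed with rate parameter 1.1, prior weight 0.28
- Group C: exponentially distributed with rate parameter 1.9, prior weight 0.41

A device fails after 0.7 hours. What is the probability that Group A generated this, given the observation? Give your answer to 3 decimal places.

The responsibility of component k is π_k f_k(x) divided by Σ_j π_j f_j(x).
Evaluate each component's likelihood at the observed value:
  L_A = 0.9·e^(−0.9·0.7) = 0.9·e^(−0.6300) = 0.479333
  L_B = 1.1·e^(−1.1·0.7) = 1.1·e^(−0.7700) = 0.509314
  L_C = 1.9·e^(−1.9·0.7) = 1.9·e^(−1.3300) = 0.502507
Unnormalised posteriors:
  π_A·L_A = 0.31 × 0.479333 = 0.148593
  π_B·L_B = 0.28 × 0.509314 = 0.142608
  π_C·L_C = 0.41 × 0.502507 = 0.206028
Normaliser: 0.148593 + 0.142608 + 0.206028 = 0.497229
Responsibility of Group A: 0.148593 / 0.497229 ≈ 0.299

0.299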